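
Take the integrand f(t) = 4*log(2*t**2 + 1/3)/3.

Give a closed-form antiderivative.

An antiderivative is F(t) = 4*t*log(2*t**2 + 1/3)/3 - 8*t/3 + 4*sqrt(6)*atan(sqrt(6)*t)/9.

For F(t) to be correct the identity F'(t) - f(t) = 0 must hold.
Check: d/dt[4*t*log(2*t**2 + 1/3)/3 - 8*t/3 + 4*sqrt(6)*atan(sqrt(6)*t)/9] = 4*log(2*t**2 + 1/3)/3 = f(t).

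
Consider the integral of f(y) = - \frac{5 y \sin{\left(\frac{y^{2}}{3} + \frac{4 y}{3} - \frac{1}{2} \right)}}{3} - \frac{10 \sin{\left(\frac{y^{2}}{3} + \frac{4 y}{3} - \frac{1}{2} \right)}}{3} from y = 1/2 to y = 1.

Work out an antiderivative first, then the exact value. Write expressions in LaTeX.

Antiderivative: F(y) = \frac{5 \cos{\left(\frac{y^{2}}{3} + \frac{4 y}{3} - \frac{1}{2} \right)}}{2}; value = - \frac{5 \cos{\left(\frac{1}{4} \right)}}{2} + \frac{5 \cos{\left(\frac{7}{6} \right)}}{2}

The substitution u = \frac{y^{2}}{3} + \frac{4 y}{3} - \frac{1}{2} works: f is exactly (dF/du)*(du/dy) for that inner function.
F(y) = \frac{5 \cos{\left(\frac{y^{2}}{3} + \frac{4 y}{3} - \frac{1}{2} \right)}}{2} is an antiderivative of f.
Check: d/dy[\frac{5 \cos{\left(\frac{y^{2}}{3} + \frac{4 y}{3} - \frac{1}{2} \right)}}{2}] = - \frac{5 y \sin{\left(\frac{y^{2}}{3} + \frac{4 y}{3} - \frac{1}{2} \right)}}{3} - \frac{10 \sin{\left(\frac{y^{2}}{3} + \frac{4 y}{3} - \frac{1}{2} \right)}}{3} = f(y).
F(1) = \frac{5 \cos{\left(\frac{7}{6} \right)}}{2}; F(1/2) = \frac{5 \cos{\left(\frac{1}{4} \right)}}{2}.
Integral = F(1) - F(1/2) = - \frac{5 \cos{\left(\frac{1}{4} \right)}}{2} + \frac{5 \cos{\left(\frac{7}{6} \right)}}{2}.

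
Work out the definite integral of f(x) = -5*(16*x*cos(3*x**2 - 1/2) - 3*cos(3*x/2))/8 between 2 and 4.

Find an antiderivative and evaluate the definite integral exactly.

Recover f(x) by differentiating a candidate F(x); any mismatch rules it out.
F(x) = 5*sin(3*x/2)/4 - 5*sin(3*x**2 - 1/2)/3 is an antiderivative of f.
Check: d/dx[5*sin(3*x/2)/4 - 5*sin(3*x**2 - 1/2)/3] = -10*x*cos(3*x**2 - 1/2) + 15*cos(3*x/2)/8, which equals f(x).
F(4) = 5*sin(6)/4 - 5*sin(95/2)/3; F(2) = 5*sin(3)/4 - 5*sin(23/2)/3.
Integral = F(4) - F(2) = 5*sin(23/2)/3 + 5*sin(6)/4 - 5*sin(3)/4 - 5*sin(95/2)/3.

Antiderivative: F(x) = 5*sin(3*x/2)/4 - 5*sin(3*x**2 - 1/2)/3; value = 5*sin(23/2)/3 + 5*sin(6)/4 - 5*sin(3)/4 - 5*sin(95/2)/3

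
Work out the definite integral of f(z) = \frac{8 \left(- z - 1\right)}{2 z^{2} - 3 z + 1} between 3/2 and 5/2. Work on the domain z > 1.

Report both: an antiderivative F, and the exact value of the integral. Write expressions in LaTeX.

Antiderivative: F(z) = 4 \left(- 4 \log{\left(z - 1 \right)} + 3 \log{\left(z - \frac{1}{2} \right)}\right); value = - 16 \log{\left(\frac{3}{2} \right)} - 4 \log{\left(2 \right)}

Factor the denominator (\left(z - 1\right) \left(2 z - 1\right)) and decompose: f = \frac{24}{2 z - 1} - \frac{16}{z - 1}; each piece integrates to a log, atan, or power term.
F(z) = 4 \left(- 4 \log{\left(z - 1 \right)} + 3 \log{\left(z - \frac{1}{2} \right)}\right) is an antiderivative of f.
Check: d/dz[4 \left(- 4 \log{\left(z - 1 \right)} + 3 \log{\left(z - \frac{1}{2} \right)}\right)] = \frac{- 8 z - 8}{2 z^{2} - 3 z + 1}, which equals f(z).
F(5/2) = - 16 \log{\left(\frac{3}{2} \right)} + 12 \log{\left(2 \right)}; F(3/2) = 16 \log{\left(2 \right)}.
Integral = F(5/2) - F(3/2) = - 16 \log{\left(\frac{3}{2} \right)} - 4 \log{\left(2 \right)}.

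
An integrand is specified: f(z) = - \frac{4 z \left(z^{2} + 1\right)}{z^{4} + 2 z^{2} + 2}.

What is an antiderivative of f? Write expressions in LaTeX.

An antiderivative is F(z) = - \log{\left(z^{4} + 2 z^{2} + 2 \right)}.

f matches the chain-rule pattern g'(h)*h' with inner function h(z) = z^{4} + 2 z^{2} + 2; substituting u = h(z) collapses the integral.
Check: d/dz[- \log{\left(z^{4} + 2 z^{2} + 2 \right)}] = \frac{- 4 z^{3} - 4 z}{z^{4} + 2 z^{2} + 2}, which equals f(z).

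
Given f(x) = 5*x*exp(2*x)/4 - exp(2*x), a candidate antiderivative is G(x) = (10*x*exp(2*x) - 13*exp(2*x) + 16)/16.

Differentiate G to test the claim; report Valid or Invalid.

d/dx[G] = 5*x*exp(2*x)/4 - exp(2*x)
This equals f(x) exactly, so the claim holds.

Valid. The derivative of G reproduces f.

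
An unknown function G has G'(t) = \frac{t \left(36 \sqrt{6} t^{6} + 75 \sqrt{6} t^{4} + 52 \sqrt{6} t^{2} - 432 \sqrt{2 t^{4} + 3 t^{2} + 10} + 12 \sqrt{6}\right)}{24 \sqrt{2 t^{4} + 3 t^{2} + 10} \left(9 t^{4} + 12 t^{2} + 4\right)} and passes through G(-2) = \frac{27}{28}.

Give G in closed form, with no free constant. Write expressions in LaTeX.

Differentiate the proposed G(t) back; it has to land on the given G'(t).
A general antiderivative is \frac{\sqrt{\frac{t^{4}}{3} + \frac{t^{2}}{2} + \frac{5}{3}}}{4} + \frac{3}{2 \left(\frac{3 t^{2}}{2} + 1\right)} + C.
The condition gives C = \frac{27}{28} - (\frac{27}{28}) = 0.
So G(t) = \frac{\sqrt{\frac{t^{4}}{3} + \frac{t^{2}}{2} + \frac{5}{3}}}{4} + \frac{3}{2 \left(\frac{3 t^{2}}{2} + 1\right)}.
Check: d/dt[\frac{\sqrt{\frac{t^{4}}{3} + \frac{t^{2}}{2} + \frac{5}{3}}}{4} + \frac{3}{2 \left(\frac{3 t^{2}}{2} + 1\right)}] = \frac{36 \sqrt{6} t^{7} + 75 \sqrt{6} t^{5} + 52 \sqrt{6} t^{3} - 432 t \sqrt{2 t^{4} + 3 t^{2} + 10} + 12 \sqrt{6} t}{216 t^{4} \sqrt{2 t^{4} + 3 t^{2} + 10} + 288 t^{2} \sqrt{2 t^{4} + 3 t^{2} + 10} + 96 \sqrt{2 t^{4} + 3 t^{2} + 10}}, which equals G'(t).

G(t) = \frac{\sqrt{\frac{t^{4}}{3} + \frac{t^{2}}{2} + \frac{5}{3}}}{4} + \frac{3}{2 \left(\frac{3 t^{2}}{2} + 1\right)}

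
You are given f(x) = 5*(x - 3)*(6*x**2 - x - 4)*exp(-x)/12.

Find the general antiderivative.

Recognize the product-rule pattern: f = u'v + uv' with u = -5*x**3/2 + 5*x**2/12 + 5*x/4 - 15/4, v = exp(-x), so integration by parts undoes it.
Check: d/dx[-5*(6*x**3 - x**2 - 3*x + 9)*exp(-x)/12] = (30*x**3 - 95*x**2 - 5*x + 60)*exp(-x)/12, which equals f(x).

F(x) = -5*(6*x**3 - x**2 - 3*x + 9)*exp(-x)/12 + C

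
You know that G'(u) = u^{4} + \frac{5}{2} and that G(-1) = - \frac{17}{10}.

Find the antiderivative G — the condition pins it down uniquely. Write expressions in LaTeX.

G(u) = \frac{u^{5}}{5} + \frac{5 u}{2} + 1

For G(u) to be correct, d/du[G] must agree with the stated G'(u) identically.
A general antiderivative is \frac{u^{5}}{5} + \frac{5 u}{2} + C.
The condition gives C = - \frac{17}{10} - (- \frac{27}{10}) = 1.
So G(u) = \frac{u^{5}}{5} + \frac{5 u}{2} + 1.
Check: d/du[\frac{u^{5}}{5} + \frac{5 u}{2} + 1] = u^{4} + \frac{5}{2} = G'(u).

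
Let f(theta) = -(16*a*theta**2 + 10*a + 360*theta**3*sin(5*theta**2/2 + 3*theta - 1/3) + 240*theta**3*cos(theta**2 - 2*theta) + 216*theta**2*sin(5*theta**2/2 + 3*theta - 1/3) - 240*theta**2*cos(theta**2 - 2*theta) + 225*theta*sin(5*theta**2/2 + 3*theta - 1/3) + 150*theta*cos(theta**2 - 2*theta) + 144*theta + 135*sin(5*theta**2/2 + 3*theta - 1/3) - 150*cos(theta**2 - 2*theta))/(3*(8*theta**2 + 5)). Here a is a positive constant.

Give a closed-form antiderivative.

An antiderivative is F(theta) = -2*a*theta/3 - 3*log(4*theta**2 + 5/2) - 5*sin(theta**2 - 2*theta) + 3*cos(5*theta**2/2 + 3*theta - 1/3).

A first test for any F(theta): its theta-derivative must equal f(theta) identically.
Check: d/dtheta[-2*a*theta/3 - 3*log(4*theta**2 + 5/2) - 5*sin(theta**2 - 2*theta) + 3*cos(5*theta**2/2 + 3*theta - 1/3)] = (-16*a*theta**2 - 10*a - 360*theta**3*sin(5*theta**2/2 + 3*theta - 1/3) - 240*theta**3*cos(theta**2 - 2*theta) - 216*theta**2*sin(5*theta**2/2 + 3*theta - 1/3) + 240*theta**2*cos(theta**2 - 2*theta) - 225*theta*sin(5*theta**2/2 + 3*theta - 1/3) - 150*theta*cos(theta**2 - 2*theta) - 144*theta - 135*sin(5*theta**2/2 + 3*theta - 1/3) + 150*cos(theta**2 - 2*theta))/(24*theta**2 + 15), which equals f(theta).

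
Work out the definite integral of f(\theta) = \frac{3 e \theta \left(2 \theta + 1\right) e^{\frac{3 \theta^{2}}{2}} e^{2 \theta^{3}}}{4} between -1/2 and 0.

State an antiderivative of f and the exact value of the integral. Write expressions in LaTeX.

The substitution u = 2 \theta^{3} + \frac{3 \theta^{2}}{2} + 1 works: f is exactly (dF/du)*(du/d\theta) for that inner function.
F(\theta) = \frac{e^{2 \theta^{3} + \frac{3 \theta^{2}}{2} + 1}}{4} is an antiderivative of f.
Check: d/d\theta[\frac{e^{2 \theta^{3} + \frac{3 \theta^{2}}{2} + 1}}{4}] = \frac{3 e \theta^{2} e^{\frac{3 \theta^{2}}{2}} e^{2 \theta^{3}}}{2} + \frac{3 e \theta e^{\frac{3 \theta^{2}}{2}} e^{2 \theta^{3}}}{4}, which equals f(\theta).
F(0) = \frac{e}{4}; F(-1/2) = \frac{e^{\frac{9}{8}}}{4}.
Integral = F(0) - F(-1/2) = - \frac{e^{\frac{9}{8}}}{4} + \frac{e}{4}.

Antiderivative: F(\theta) = \frac{e^{2 \theta^{3} + \frac{3 \theta^{2}}{2} + 1}}{4}; value = - \frac{e^{\frac{9}{8}}}{4} + \frac{e}{4}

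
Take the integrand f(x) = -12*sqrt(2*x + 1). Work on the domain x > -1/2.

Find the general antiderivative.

Since d/dx undoes antidifferentiation here, F'(x) = f(x) is required of F(x).
Check: d/dx[-8*x*sqrt(2*x + 1) - 4*sqrt(2*x + 1)] = (-24*x - 12)/sqrt(2*x + 1), which equals f(x).

F(x) = -8*x*sqrt(2*x + 1) - 4*sqrt(2*x + 1) + C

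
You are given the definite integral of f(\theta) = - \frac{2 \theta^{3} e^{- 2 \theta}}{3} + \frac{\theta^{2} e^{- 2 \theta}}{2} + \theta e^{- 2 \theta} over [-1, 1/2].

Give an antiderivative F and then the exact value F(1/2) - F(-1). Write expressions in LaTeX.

Recognize the product-rule pattern: f = u'v + uv' with u = \frac{\theta^{3}}{3} + \frac{\theta^{2}}{4} - \frac{\theta}{4} - \frac{1}{8}, v = e^{- 2 \theta}, so integration by parts undoes it.
F(\theta) = \frac{\left(8 \theta^{3} + 6 \theta^{2} - 6 \theta - 3\right) e^{- 2 \theta}}{24} is an antiderivative of f.
Check: d/d\theta[\frac{\left(8 \theta^{3} + 6 \theta^{2} - 6 \theta - 3\right) e^{- 2 \theta}}{24}] = \frac{\left(- 4 \theta^{3} + 3 \theta^{2} + 6 \theta\right) e^{- 2 \theta}}{6}, which equals f(\theta).
F(1/2) = - \frac{7}{48 e}; F(-1) = \frac{e^{2}}{24}.
Integral = F(1/2) - F(-1) = - \frac{e^{2}}{24} - \frac{7}{48 e}.

Antiderivative: F(\theta) = \frac{\left(8 \theta^{3} + 6 \theta^{2} - 6 \theta - 3\right) e^{- 2 \theta}}{24}; value = - \frac{e^{2}}{24} - \frac{7}{48 e}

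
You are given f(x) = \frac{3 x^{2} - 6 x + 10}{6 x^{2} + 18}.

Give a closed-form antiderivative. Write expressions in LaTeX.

An antiderivative is F(x) = \frac{9 x - 9 \log{\left(x^{2} + 3 \right)} + \sqrt{3} \operatorname{atan}{\left(\frac{\sqrt{3} x}{3} \right)}}{18}.

Differentiate the proposed F(x) back; it has to land on f(x) exactly.
Check: d/dx[\frac{9 x - 9 \log{\left(x^{2} + 3 \right)} + \sqrt{3} \operatorname{atan}{\left(\frac{\sqrt{3} x}{3} \right)}}{18}] = \frac{3 x^{2} - 6 x + 10}{6 x^{2} + 18} = f(x).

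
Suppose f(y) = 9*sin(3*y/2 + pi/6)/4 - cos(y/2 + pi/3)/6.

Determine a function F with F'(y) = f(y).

Integrate term by term and add the pieces.
Check: d/dy[(-2*sin(y/2 + pi/3) - 9*cos(3*y/2 + pi/6))/6] = 9*sin(3*y/2 + pi/6)/4 - cos(y/2 + pi/3)/6 = f(y).

An antiderivative is F(y) = (-2*sin(y/2 + pi/3) - 9*cos(3*y/2 + pi/6))/6.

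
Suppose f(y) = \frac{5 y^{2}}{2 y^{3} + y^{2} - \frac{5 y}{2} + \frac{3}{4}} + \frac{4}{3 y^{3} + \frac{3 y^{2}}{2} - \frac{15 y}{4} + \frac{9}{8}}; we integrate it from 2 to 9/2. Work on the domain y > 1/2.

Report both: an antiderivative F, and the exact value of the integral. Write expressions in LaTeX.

The denominator factors as 3 \left(2 y - 1\right)^{2} \left(2 y + 3\right); partial fractions split f into directly integrable pieces: \frac{167}{48 \left(2 y + 3\right)} + \frac{73}{48 \left(2 y - 1\right)} + \frac{47}{12 \left(2 y - 1\right)^{2}}.
F(y) = \frac{73 \log{\left(y - \frac{1}{2} \right)}}{96} + \frac{167 \log{\left(y + \frac{3}{2} \right)}}{96} - \frac{47}{48 y - 24} is an antiderivative of f.
Check: d/dy[\frac{73 \log{\left(y - \frac{1}{2} \right)}}{96} + \frac{167 \log{\left(y + \frac{3}{2} \right)}}{96} - \frac{47}{48 y - 24}] = \frac{60 y^{2} + 32}{24 y^{3} + 12 y^{2} - 30 y + 9}, which equals f(y).
F(9/2) = - \frac{47}{192} + \frac{73 \log{\left(4 \right)}}{96} + \frac{167 \log{\left(6 \right)}}{96}; F(2) = - \frac{47}{72} + \frac{73 \log{\left(\frac{3}{2} \right)}}{96} + \frac{167 \log{\left(\frac{7}{2} \right)}}{96}.
Integral = F(9/2) - F(2) = - \frac{167 \log{\left(\frac{7}{2} \right)}}{96} - \frac{73 \log{\left(\frac{3}{2} \right)}}{96} + \frac{235}{576} + \frac{73 \log{\left(4 \right)}}{96} + \frac{167 \log{\left(6 \right)}}{96}.

Antiderivative: F(y) = \frac{73 \log{\left(y - \frac{1}{2} \right)}}{96} + \frac{167 \log{\left(y + \frac{3}{2} \right)}}{96} - \frac{47}{48 y - 24}; value = - \frac{167 \log{\left(\frac{7}{2} \right)}}{96} - \frac{73 \log{\left(\frac{3}{2} \right)}}{96} + \frac{235}{576} + \frac{73 \log{\left(4 \right)}}{96} + \frac{167 \log{\left(6 \right)}}{96}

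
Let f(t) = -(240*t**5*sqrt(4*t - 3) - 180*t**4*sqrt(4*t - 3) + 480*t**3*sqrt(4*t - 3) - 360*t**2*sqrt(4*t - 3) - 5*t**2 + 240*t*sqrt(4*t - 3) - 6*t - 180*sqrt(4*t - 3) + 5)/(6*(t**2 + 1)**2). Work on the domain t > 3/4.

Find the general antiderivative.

F(t) = (-5*t/3 - 1)/(2*t**2 + 2) - (4*t - 3)**(5/2) + C

Since d/dt undoes antidifferentiation here, F'(t) = f(t) is required of F(t).
Check: d/dt[(-5*t/3 - 1)/(2*t**2 + 2) - (4*t - 3)**(5/2)] = (-240*t**5*sqrt(4*t - 3) + 180*t**4*sqrt(4*t - 3) - 480*t**3*sqrt(4*t - 3) + 360*t**2*sqrt(4*t - 3) + 5*t**2 - 240*t*sqrt(4*t - 3) + 6*t + 180*sqrt(4*t - 3) - 5)/(6*t**4 + 12*t**2 + 6), which equals f(t).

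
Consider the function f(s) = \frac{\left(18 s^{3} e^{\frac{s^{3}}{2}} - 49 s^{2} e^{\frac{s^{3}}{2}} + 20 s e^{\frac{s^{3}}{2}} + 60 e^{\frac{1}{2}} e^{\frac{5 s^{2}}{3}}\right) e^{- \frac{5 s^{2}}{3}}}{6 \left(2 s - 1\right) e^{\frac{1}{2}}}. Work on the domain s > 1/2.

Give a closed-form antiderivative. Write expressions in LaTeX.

An antiderivative is F(s) = e^{\frac{s^{3}}{2} - \frac{5 s^{2}}{3} - \frac{1}{2}} + 5 \log{\left(2 s - 1 \right)}.

A candidate is checked by its d/ds: the result must match f(s).
Check: d/ds[e^{\frac{s^{3}}{2} - \frac{5 s^{2}}{3} - \frac{1}{2}} + 5 \log{\left(2 s - 1 \right)}] = \frac{18 s^{3} - 49 s^{2} + 20 s + 60 e^{\frac{1}{2}} e^{\frac{5 s^{2}}{3}} e^{- \frac{s^{3}}{2}}}{12 s e^{\frac{1}{2}} e^{\frac{5 s^{2}}{3}} e^{- \frac{s^{3}}{2}} - 6 e^{\frac{1}{2}} e^{\frac{5 s^{2}}{3}} e^{- \frac{s^{3}}{2}}}, which equals f(s).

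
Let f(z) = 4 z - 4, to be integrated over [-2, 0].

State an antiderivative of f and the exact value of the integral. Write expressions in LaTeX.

Antiderivative: F(z) = \frac{8 z^{2} - 16 z + 3}{4}; value = -16

Whatever form F(z) takes, F'(z) = f(z) is non-negotiable.
F(z) = \frac{8 z^{2} - 16 z + 3}{4} is an antiderivative of f.
Check: d/dz[\frac{8 z^{2} - 16 z + 3}{4}] = 4 z - 4 = f(z).
F(0) = \frac{3}{4}; F(-2) = \frac{67}{4}.
Integral = F(0) - F(-2) = -16.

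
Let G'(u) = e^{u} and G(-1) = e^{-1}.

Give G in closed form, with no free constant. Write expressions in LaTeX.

G(u) = e^{u}

Any candidate G(u) must reproduce the stated G'(u) exactly.
A general antiderivative is e^{u} + C.
The condition gives C = e^{-1} - (e^{-1}) = 0.
So G(u) = e^{u}.
Check: d/du[e^{u}] = e^{u} = G'(u).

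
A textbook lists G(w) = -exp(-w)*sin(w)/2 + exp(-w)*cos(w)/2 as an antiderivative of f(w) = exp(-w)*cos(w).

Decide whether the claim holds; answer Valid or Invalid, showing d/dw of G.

Invalid: d/dw[G] - f = -2*exp(-w)*cos(w), which is not 0.

d/dw[G] = -exp(-w)*cos(w)
d/dw[G] - f(w) = -2*exp(-w)*cos(w) != 0.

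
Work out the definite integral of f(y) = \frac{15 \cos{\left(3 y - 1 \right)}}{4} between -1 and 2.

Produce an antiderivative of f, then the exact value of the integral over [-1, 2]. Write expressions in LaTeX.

For F(y) to be correct the identity F'(y) - f(y) = 0 must hold.
F(y) = \frac{5 \sin{\left(3 y - 1 \right)}}{4} is an antiderivative of f.
Check: d/dy[\frac{5 \sin{\left(3 y - 1 \right)}}{4}] = \frac{15 \cos{\left(3 y - 1 \right)}}{4} = f(y).
F(2) = \frac{5 \sin{\left(5 \right)}}{4}; F(-1) = - \frac{5 \sin{\left(4 \right)}}{4}.
Integral = F(2) - F(-1) = \frac{5 \sin{\left(5 \right)}}{4} + \frac{5 \sin{\left(4 \right)}}{4}.

Antiderivative: F(y) = \frac{5 \sin{\left(3 y - 1 \right)}}{4}; value = \frac{5 \sin{\left(5 \right)}}{4} + \frac{5 \sin{\left(4 \right)}}{4}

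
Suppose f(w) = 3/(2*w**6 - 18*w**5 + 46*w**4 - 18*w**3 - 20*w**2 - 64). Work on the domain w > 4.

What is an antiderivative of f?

An antiderivative is F(w) = -597*log(w - 4)/57800 + log(w - 2)/40 - log(w + 1)/100 - 27*log(w**2 + 1)/11560 - 159*atan(w)/5780 - 3/(340*w - 1360).

The denominator factors as 2*(w - 4)**2*(w - 2)*(w + 1)*(w**2 + 1); partial fractions split f into directly integrable pieces: -3*(9*w + 53)/(5780*(w**2 + 1)) - 1/(100*(w + 1)) + 1/(40*(w - 2)) - 597/(57800*(w - 4)) + 3/(340*(w - 4)**2).
Check: d/dw[-597*log(w - 4)/57800 + log(w - 2)/40 - log(w + 1)/100 - 27*log(w**2 + 1)/11560 - 159*atan(w)/5780 - 3/(340*w - 1360)] = 3/(2*w**6 - 18*w**5 + 46*w**4 - 18*w**3 - 20*w**2 - 64) = f(w).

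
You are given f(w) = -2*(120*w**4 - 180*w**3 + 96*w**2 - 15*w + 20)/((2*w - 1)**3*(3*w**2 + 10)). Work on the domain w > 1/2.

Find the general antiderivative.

F(w) = (-5*(2*w - 1)**2*log(3*w**2/2 + 5) + 1)/(2*w - 1)**2 + C

Check any antiderivative F(w) by computing F'(w) and comparing it with f(w).
Check: d/dw[(-5*(2*w - 1)**2*log(3*w**2/2 + 5) + 1)/(2*w - 1)**2] = (-240*w**4 + 360*w**3 - 192*w**2 + 30*w - 40)/(24*w**5 - 36*w**4 + 98*w**3 - 123*w**2 + 60*w - 10), which equals f(w).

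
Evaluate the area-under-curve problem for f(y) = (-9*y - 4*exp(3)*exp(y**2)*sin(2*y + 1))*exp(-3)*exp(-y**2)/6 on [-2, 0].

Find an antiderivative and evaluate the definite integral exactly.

Antiderivative: F(y) = cos(2*y + 1)/3 + 3*exp(-3)*exp(-y**2)/4; value = -3*exp(-7)/4 + 3*exp(-3)/4 + cos(1)/3 - cos(3)/3

Recover f(y) by differentiating a candidate F(y); any mismatch rules it out.
F(y) = cos(2*y + 1)/3 + 3*exp(-3)*exp(-y**2)/4 is an antiderivative of f.
Check: d/dy[cos(2*y + 1)/3 + 3*exp(-3)*exp(-y**2)/4] = (-9*y - 4*exp(3)*exp(y**2)*sin(2*y + 1))*exp(-3)*exp(-y**2)/6 = f(y).
F(0) = 3*exp(-3)/4 + cos(1)/3; F(-2) = cos(3)/3 + 3*exp(-7)/4.
Integral = F(0) - F(-2) = -3*exp(-7)/4 + 3*exp(-3)/4 + cos(1)/3 - cos(3)/3.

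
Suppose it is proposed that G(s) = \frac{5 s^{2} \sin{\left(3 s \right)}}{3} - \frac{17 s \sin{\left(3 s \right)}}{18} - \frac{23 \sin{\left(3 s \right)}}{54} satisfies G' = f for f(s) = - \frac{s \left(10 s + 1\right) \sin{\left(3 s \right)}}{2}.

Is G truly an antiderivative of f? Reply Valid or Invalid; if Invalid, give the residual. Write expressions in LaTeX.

d/ds[G] = 5 s^{2} \cos{\left(3 s \right)} + \frac{10 s \sin{\left(3 s \right)}}{3} - \frac{17 s \cos{\left(3 s \right)}}{6} - \frac{17 \sin{\left(3 s \right)}}{18} - \frac{23 \cos{\left(3 s \right)}}{18}
d/ds[G] - f(s) = 5 s^{2} \sin{\left(3 s \right)} + 5 s^{2} \cos{\left(3 s \right)} + \frac{23 s \sin{\left(3 s \right)}}{6} - \frac{17 s \cos{\left(3 s \right)}}{6} - \frac{17 \sin{\left(3 s \right)}}{18} - \frac{23 \cos{\left(3 s \right)}}{18} != 0.

Invalid: d/ds[G] - f = 5 s^{2} \sin{\left(3 s \right)} + 5 s^{2} \cos{\left(3 s \right)} + \frac{23 s \sin{\left(3 s \right)}}{6} - \frac{17 s \cos{\left(3 s \right)}}{6} - \frac{17 \sin{\left(3 s \right)}}{18} - \frac{23 \cos{\left(3 s \right)}}{18}, which is not 0.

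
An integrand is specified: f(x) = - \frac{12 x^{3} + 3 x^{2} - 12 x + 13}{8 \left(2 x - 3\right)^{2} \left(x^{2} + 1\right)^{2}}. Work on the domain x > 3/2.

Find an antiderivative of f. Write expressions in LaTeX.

A candidate is checked by its d/dx: the result must match f(x).
Check: d/dx[\frac{3 x + 2}{4 \left(2 x - 3\right) \left(2 x^{2} + 2\right)}] = \frac{- 12 x^{3} - 3 x^{2} + 12 x - 13}{32 x^{6} - 96 x^{5} + 136 x^{4} - 192 x^{3} + 176 x^{2} - 96 x + 72}, which equals f(x).

An antiderivative is F(x) = \frac{3 x + 2}{4 \left(2 x - 3\right) \left(2 x^{2} + 2\right)}.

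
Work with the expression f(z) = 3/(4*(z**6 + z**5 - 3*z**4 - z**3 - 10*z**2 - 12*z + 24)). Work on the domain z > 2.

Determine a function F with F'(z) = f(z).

An antiderivative is F(z) = (63*(z + 2)*log(z - 2) - 196*(z + 2)*log(z - 1) + 97*(z + 2)*log(z + 2) + 18*(z + 2)*log(z**2 + 3) + 60*sqrt(3)*(z + 2)*atan(sqrt(3)*z/3) - 84)/(9408*(z + 2)).

Factor the denominator (4*(z - 2)*(z - 1)*(z + 2)**2*(z**2 + 3)) and decompose: f = 3*(z + 5)/(784*(z**2 + 3)) + 97/(9408*(z + 2)) + 1/(112*(z + 2)**2) - 1/(48*(z - 1)) + 3/(448*(z - 2)); each piece integrates to a log, atan, or power term.
Check: d/dz[(63*(z + 2)*log(z - 2) - 196*(z + 2)*log(z - 1) + 97*(z + 2)*log(z + 2) + 18*(z + 2)*log(z**2 + 3) + 60*sqrt(3)*(z + 2)*atan(sqrt(3)*z/3) - 84)/(9408*(z + 2))] = 3/(4*z**6 + 4*z**5 - 12*z**4 - 4*z**3 - 40*z**2 - 48*z + 96), which equals f(z).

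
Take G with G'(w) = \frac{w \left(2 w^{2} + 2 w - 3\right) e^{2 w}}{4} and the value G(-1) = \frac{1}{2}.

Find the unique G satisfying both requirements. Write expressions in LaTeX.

G'(w) has the shape u'v + uv' for u = \frac{w^{3}}{4} - \frac{w^{2}}{8} - \frac{w}{4} + \frac{1}{8} and v = e^{2 w} — it is the derivative of the product u*v.
A general antiderivative is \frac{\left(2 w^{3} - w^{2} - 2 w + 1\right) e^{2 w}}{8} + C.
The condition gives C = \frac{1}{2} - (0) = \frac{1}{2}.
So G(w) = \frac{\left(2 w^{3} - w^{2} - 2 w + 1\right) e^{2 w} + 4}{8}.
Check: d/dw[\frac{\left(2 w^{3} - w^{2} - 2 w + 1\right) e^{2 w} + 4}{8}] = \frac{w^{3} e^{2 w}}{2} + \frac{w^{2} e^{2 w}}{2} - \frac{3 w e^{2 w}}{4}, which equals G'(w).

G(w) = \frac{\left(2 w^{3} - w^{2} - 2 w + 1\right) e^{2 w} + 4}{8}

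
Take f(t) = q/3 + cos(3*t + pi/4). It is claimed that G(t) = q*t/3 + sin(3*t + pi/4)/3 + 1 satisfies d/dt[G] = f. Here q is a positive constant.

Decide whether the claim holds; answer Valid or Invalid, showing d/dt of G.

d/dt[G] = q/3 + cos(3*t + pi/4)
This equals f(t) exactly, so the claim holds.

Valid: G'(t) = f(t).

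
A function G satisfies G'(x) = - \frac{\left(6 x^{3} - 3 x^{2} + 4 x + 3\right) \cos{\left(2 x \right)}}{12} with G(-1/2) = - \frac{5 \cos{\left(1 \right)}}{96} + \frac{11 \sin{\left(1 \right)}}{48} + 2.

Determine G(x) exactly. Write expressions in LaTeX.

Check a candidate G(x) by differentiating: d/dx[G] must match the given G'(x).
A general antiderivative is - \frac{x^{3} \sin{\left(2 x \right)}}{4} + \frac{x^{2} \sin{\left(2 x \right)}}{8} - \frac{3 x^{2} \cos{\left(2 x \right)}}{8} + \frac{5 x \sin{\left(2 x \right)}}{24} + \frac{x \cos{\left(2 x \right)}}{8} - \frac{3 \sin{\left(2 x \right)}}{16} + \frac{5 \cos{\left(2 x \right)}}{48} + C.
The condition gives C = - \frac{5 \cos{\left(1 \right)}}{96} + \frac{11 \sin{\left(1 \right)}}{48} + 2 - (- \frac{5 \cos{\left(1 \right)}}{96} + \frac{11 \sin{\left(1 \right)}}{48}) = 2.
So G(x) = \frac{- 12 x^{3} \sin{\left(2 x \right)} + 6 x^{2} \sin{\left(2 x \right)} - 18 x^{2} \cos{\left(2 x \right)} + 10 x \sin{\left(2 x \right)} + 6 x \cos{\left(2 x \right)} - 9 \sin{\left(2 x \right)} + 5 \cos{\left(2 x \right)} + 96}{48}.
Check: d/dx[\frac{- 12 x^{3} \sin{\left(2 x \right)} + 6 x^{2} \sin{\left(2 x \right)} - 18 x^{2} \cos{\left(2 x \right)} + 10 x \sin{\left(2 x \right)} + 6 x \cos{\left(2 x \right)} - 9 \sin{\left(2 x \right)} + 5 \cos{\left(2 x \right)} + 96}{48}] = - \frac{x^{3} \cos{\left(2 x \right)}}{2} + \frac{x^{2} \cos{\left(2 x \right)}}{4} - \frac{x \cos{\left(2 x \right)}}{3} - \frac{\cos{\left(2 x \right)}}{4}, which equals G'(x).

G(x) = \frac{- 12 x^{3} \sin{\left(2 x \right)} + 6 x^{2} \sin{\left(2 x \right)} - 18 x^{2} \cos{\left(2 x \right)} + 10 x \sin{\left(2 x \right)} + 6 x \cos{\left(2 x \right)} - 9 \sin{\left(2 x \right)} + 5 \cos{\left(2 x \right)} + 96}{48}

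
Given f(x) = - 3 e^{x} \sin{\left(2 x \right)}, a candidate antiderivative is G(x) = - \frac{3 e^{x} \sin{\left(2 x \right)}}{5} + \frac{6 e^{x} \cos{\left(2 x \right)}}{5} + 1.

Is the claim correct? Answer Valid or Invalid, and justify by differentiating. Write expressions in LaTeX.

d/dx[G] = - 3 e^{x} \sin{\left(2 x \right)}
This equals f(x) exactly, so the claim holds.

Valid. The derivative of G reproduces f.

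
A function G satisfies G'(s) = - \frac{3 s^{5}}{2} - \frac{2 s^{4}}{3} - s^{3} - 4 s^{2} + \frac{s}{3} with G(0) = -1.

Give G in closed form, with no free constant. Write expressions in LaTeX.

G(s) = \frac{- 15 s^{6} - 8 s^{5} - 15 s^{4} - 80 s^{3} + 10 s^{2} - 60}{60}

The integrand splits into summands that can be handled one at a time.
A general antiderivative is - \frac{s^{6}}{4} - \frac{2 s^{5}}{15} - \frac{s^{4}}{4} - \frac{4 s^{3}}{3} + \frac{s^{2}}{6} + C.
The condition gives C = -1 - (0) = -1.
So G(s) = \frac{- 15 s^{6} - 8 s^{5} - 15 s^{4} - 80 s^{3} + 10 s^{2} - 60}{60}.
Check: d/ds[\frac{- 15 s^{6} - 8 s^{5} - 15 s^{4} - 80 s^{3} + 10 s^{2} - 60}{60}] = - \frac{3 s^{5}}{2} - \frac{2 s^{4}}{3} - s^{3} - 4 s^{2} + \frac{s}{3} = G'(s).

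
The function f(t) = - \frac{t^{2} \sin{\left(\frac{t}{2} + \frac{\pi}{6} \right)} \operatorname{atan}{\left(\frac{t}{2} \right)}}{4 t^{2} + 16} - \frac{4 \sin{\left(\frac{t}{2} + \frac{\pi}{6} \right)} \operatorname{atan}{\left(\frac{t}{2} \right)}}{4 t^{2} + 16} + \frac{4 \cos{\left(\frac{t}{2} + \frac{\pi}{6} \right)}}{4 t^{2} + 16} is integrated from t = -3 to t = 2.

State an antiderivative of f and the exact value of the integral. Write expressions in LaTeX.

Antiderivative: F(t) = \frac{\cos{\left(\frac{t}{2} + \frac{\pi}{6} \right)} \operatorname{atan}{\left(\frac{t}{2} \right)}}{2}; value = \frac{\pi \cos{\left(\frac{\pi}{6} + 1 \right)}}{8} + \frac{\sin{\left(\frac{\pi}{3} + \frac{3}{2} \right)} \operatorname{atan}{\left(\frac{3}{2} \right)}}{2}

f has the shape u'v + uv' for u = \frac{\operatorname{atan}{\left(\frac{t}{2} \right)}}{2} and v = \cos{\left(\frac{t}{2} + \frac{\pi}{6} \right)} — it is the derivative of the product u*v.
F(t) = \frac{\cos{\left(\frac{t}{2} + \frac{\pi}{6} \right)} \operatorname{atan}{\left(\frac{t}{2} \right)}}{2} is an antiderivative of f.
Check: d/dt[\frac{\cos{\left(\frac{t}{2} + \frac{\pi}{6} \right)} \operatorname{atan}{\left(\frac{t}{2} \right)}}{2}] = \frac{- t^{2} \sin{\left(\frac{t}{2} + \frac{\pi}{6} \right)} \operatorname{atan}{\left(\frac{t}{2} \right)} - 4 \sin{\left(\frac{t}{2} + \frac{\pi}{6} \right)} \operatorname{atan}{\left(\frac{t}{2} \right)} + 4 \cos{\left(\frac{t}{2} + \frac{\pi}{6} \right)}}{4 t^{2} + 16}, which equals f(t).
F(2) = \frac{\pi \cos{\left(\frac{\pi}{6} + 1 \right)}}{8}; F(-3) = - \frac{\sin{\left(\frac{\pi}{3} + \frac{3}{2} \right)} \operatorname{atan}{\left(\frac{3}{2} \right)}}{2}.
Integral = F(2) - F(-3) = \frac{\pi \cos{\left(\frac{\pi}{6} + 1 \right)}}{8} + \frac{\sin{\left(\frac{\pi}{3} + \frac{3}{2} \right)} \operatorname{atan}{\left(\frac{3}{2} \right)}}{2}.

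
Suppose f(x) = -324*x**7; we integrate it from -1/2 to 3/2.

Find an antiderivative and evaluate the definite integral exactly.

Antiderivative: F(x) = -81*x**8/2; value = -16605/16

Recover f(x) by differentiating a candidate F(x); any mismatch rules it out.
F(x) = -81*x**8/2 is an antiderivative of f.
Check: d/dx[-81*x**8/2] = -324*x**7 = f(x).
F(3/2) = -531441/512; F(-1/2) = -81/512.
Integral = F(3/2) - F(-1/2) = -16605/16.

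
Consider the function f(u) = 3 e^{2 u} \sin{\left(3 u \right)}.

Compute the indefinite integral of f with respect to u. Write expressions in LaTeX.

Differentiate the proposed F(u) back; it has to land on f(u) exactly.
Check: d/du[\frac{3 \left(2 \sin{\left(3 u \right)} - 3 \cos{\left(3 u \right)}\right) e^{2 u}}{13}] = 3 e^{2 u} \sin{\left(3 u \right)} = f(u).

F(u) = \frac{3 \left(2 \sin{\left(3 u \right)} - 3 \cos{\left(3 u \right)}\right) e^{2 u}}{13} + C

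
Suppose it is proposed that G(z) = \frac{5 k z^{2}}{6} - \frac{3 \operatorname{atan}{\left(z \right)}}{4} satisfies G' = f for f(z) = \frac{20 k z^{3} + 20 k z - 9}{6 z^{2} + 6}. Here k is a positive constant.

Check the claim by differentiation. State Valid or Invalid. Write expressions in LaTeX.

d/dz[G] = \frac{20 k z^{3} + 20 k z - 9}{12 z^{2} + 12}
d/dz[G] - f(z) = \frac{- 20 k z^{3} - 20 k z + 9}{12 z^{2} + 12} != 0.

Invalid: d/dz[G] - f = \frac{- 20 k z^{3} - 20 k z + 9}{12 z^{2} + 12}, which is not 0.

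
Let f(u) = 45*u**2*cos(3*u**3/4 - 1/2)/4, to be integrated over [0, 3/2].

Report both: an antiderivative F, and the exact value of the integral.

The substitution w = 3*u**3/4 - 1/2 works: f is exactly (dF/dw)*(dw/du) for that inner function.
F(u) = 5*sin(3*u**3/4 - 1/2) is an antiderivative of f.
Check: d/du[5*sin(3*u**3/4 - 1/2)] = 45*u**2*cos(3*u**3/4 - 1/2)/4 = f(u).
F(3/2) = 5*sin(65/32); F(0) = -5*sin(1/2).
Integral = F(3/2) - F(0) = 5*sin(1/2) + 5*sin(65/32).

Antiderivative: F(u) = 5*sin(3*u**3/4 - 1/2); value = 5*sin(1/2) + 5*sin(65/32)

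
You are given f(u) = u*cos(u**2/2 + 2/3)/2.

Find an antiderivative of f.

The substitution w = u**2/2 + 2/3 works: f is exactly (dF/dw)*(dw/du) for that inner function.
Check: d/du[sin(u**2/2 + 2/3)/2] = u*cos(u**2/2 + 2/3)/2 = f(u).

An antiderivative is F(u) = sin(u**2/2 + 2/3)/2.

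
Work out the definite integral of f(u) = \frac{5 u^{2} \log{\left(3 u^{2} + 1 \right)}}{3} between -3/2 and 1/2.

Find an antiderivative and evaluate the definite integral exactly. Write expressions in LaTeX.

Antiderivative: F(u) = \frac{5 \left(9 u^{3} \log{\left(3 u^{2} + 1 \right)} - 6 u^{3} + 6 u - 2 \sqrt{3} \operatorname{atan}{\left(\sqrt{3} u \right)}\right)}{81}; value = - \frac{5}{9} - \frac{10 \sqrt{3} \operatorname{atan}{\left(\frac{3 \sqrt{3}}{2} \right)}}{81} - \frac{10 \sqrt{3} \operatorname{atan}{\left(\frac{\sqrt{3}}{2} \right)}}{81} + \frac{5 \log{\left(\frac{7}{4} \right)}}{72} + \frac{15 \log{\left(\frac{31}{4} \right)}}{8}

Since d/du undoes antidifferentiation here, F'(u) = f(u) is required of F(u).
F(u) = \frac{5 \left(9 u^{3} \log{\left(3 u^{2} + 1 \right)} - 6 u^{3} + 6 u - 2 \sqrt{3} \operatorname{atan}{\left(\sqrt{3} u \right)}\right)}{81} is an antiderivative of f.
Check: d/du[\frac{5 \left(9 u^{3} \log{\left(3 u^{2} + 1 \right)} - 6 u^{3} + 6 u - 2 \sqrt{3} \operatorname{atan}{\left(\sqrt{3} u \right)}\right)}{81}] = \frac{5 u^{2} \log{\left(3 u^{2} + 1 \right)}}{3} = f(u).
F(1/2) = - \frac{10 \sqrt{3} \operatorname{atan}{\left(\frac{\sqrt{3}}{2} \right)}}{81} + \frac{5 \log{\left(\frac{7}{4} \right)}}{72} + \frac{5}{36}; F(-3/2) = - \frac{15 \log{\left(\frac{31}{4} \right)}}{8} + \frac{10 \sqrt{3} \operatorname{atan}{\left(\frac{3 \sqrt{3}}{2} \right)}}{81} + \frac{25}{36}.
Integral = F(1/2) - F(-3/2) = - \frac{5}{9} - \frac{10 \sqrt{3} \operatorname{atan}{\left(\frac{3 \sqrt{3}}{2} \right)}}{81} - \frac{10 \sqrt{3} \operatorname{atan}{\left(\frac{\sqrt{3}}{2} \right)}}{81} + \frac{5 \log{\left(\frac{7}{4} \right)}}{72} + \frac{15 \log{\left(\frac{31}{4} \right)}}{8}.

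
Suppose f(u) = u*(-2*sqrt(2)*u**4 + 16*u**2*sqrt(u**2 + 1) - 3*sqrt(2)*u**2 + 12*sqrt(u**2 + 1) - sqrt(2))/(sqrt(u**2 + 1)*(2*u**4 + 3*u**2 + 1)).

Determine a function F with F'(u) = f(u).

An antiderivative is F(u) = -sqrt(2)*sqrt(u**2 + 1) + 2*log(2*u**4/3 + u**2 + 1/3).

For F(u) to be correct the identity F'(u) - f(u) = 0 must hold.
Check: d/du[-sqrt(2)*sqrt(u**2 + 1) + 2*log(2*u**4/3 + u**2 + 1/3)] = (-2*sqrt(2)*u**5 + 16*u**3*sqrt(u**2 + 1) - 3*sqrt(2)*u**3 + 12*u*sqrt(u**2 + 1) - sqrt(2)*u)/(2*u**4*sqrt(u**2 + 1) + 3*u**2*sqrt(u**2 + 1) + sqrt(u**2 + 1)), which equals f(u).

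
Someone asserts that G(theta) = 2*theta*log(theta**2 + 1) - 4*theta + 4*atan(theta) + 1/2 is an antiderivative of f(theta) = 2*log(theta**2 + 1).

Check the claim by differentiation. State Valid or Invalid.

Valid. The derivative of G reproduces f.

d/dtheta[G] = 2*log(theta**2 + 1)
This equals f(theta) exactly, so the claim holds.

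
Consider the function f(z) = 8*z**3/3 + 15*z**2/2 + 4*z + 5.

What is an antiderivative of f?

The integrand splits into summands that can be handled one at a time.
Check: d/dz[2*z**4/3 + 5*z**3/2 + 2*z**2 + 5*z] = 8*z**3/3 + 15*z**2/2 + 4*z + 5 = f(z).

An antiderivative is F(z) = 2*z**4/3 + 5*z**3/2 + 2*z**2 + 5*z.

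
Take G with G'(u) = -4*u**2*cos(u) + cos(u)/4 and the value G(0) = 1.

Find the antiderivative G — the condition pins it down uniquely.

G(u) = (-16*u**2*sin(u) - 32*u*cos(u) + 33*sin(u) + 4)/4

Integrate term by term and add the pieces.
A general antiderivative is -4*u**2*sin(u) - 8*u*cos(u) + 33*sin(u)/4 + C.
The condition gives C = 1 - (0) = 1.
So G(u) = (-16*u**2*sin(u) - 32*u*cos(u) + 33*sin(u) + 4)/4.
Check: d/du[(-16*u**2*sin(u) - 32*u*cos(u) + 33*sin(u) + 4)/4] = -4*u**2*cos(u) + cos(u)/4 = G'(u).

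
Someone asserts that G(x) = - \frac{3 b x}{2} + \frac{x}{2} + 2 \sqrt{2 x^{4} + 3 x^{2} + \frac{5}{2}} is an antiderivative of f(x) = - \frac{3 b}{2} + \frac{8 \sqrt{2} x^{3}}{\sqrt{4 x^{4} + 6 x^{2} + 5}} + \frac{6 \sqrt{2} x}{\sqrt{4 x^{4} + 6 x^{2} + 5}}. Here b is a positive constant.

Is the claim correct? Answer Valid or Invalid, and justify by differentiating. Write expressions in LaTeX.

d/dx[G] = \frac{- 3 b \sqrt{4 x^{4} + 6 x^{2} + 5} + 16 \sqrt{2} x^{3} + 12 \sqrt{2} x + \sqrt{4 x^{4} + 6 x^{2} + 5}}{2 \sqrt{4 x^{4} + 6 x^{2} + 5}}
d/dx[G] - f(x) = \frac{1}{2} != 0.

Invalid: d/dx[G] - f = \frac{1}{2}, which is not 0.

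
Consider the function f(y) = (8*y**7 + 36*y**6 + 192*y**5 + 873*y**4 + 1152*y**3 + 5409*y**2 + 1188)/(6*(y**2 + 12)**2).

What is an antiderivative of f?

An antiderivative is F(y) = (2*y**4*(y**2 + 12) + 12*y**3*(y**2 + 12) + 6*y**2 + 9*y*(y**2 + 12) - 9*y + 72)/(6*(y**2 + 12)).

A first test for any F(y): its y-derivative must equal f(y) identically.
Check: d/dy[(2*y**4*(y**2 + 12) + 12*y**3*(y**2 + 12) + 6*y**2 + 9*y*(y**2 + 12) - 9*y + 72)/(6*(y**2 + 12))] = (8*y**7 + 36*y**6 + 192*y**5 + 873*y**4 + 1152*y**3 + 5409*y**2 + 1188)/(6*y**4 + 144*y**2 + 864), which equals f(y).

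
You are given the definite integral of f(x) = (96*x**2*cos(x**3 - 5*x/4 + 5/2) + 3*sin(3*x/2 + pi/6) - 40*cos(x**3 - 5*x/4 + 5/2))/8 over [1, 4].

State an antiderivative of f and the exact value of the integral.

Antiderivative: F(x) = -(-16*sin(x**3 - 5*x/4 + 5/2) + cos(3*x/2 + pi/6))/4; value = 4*sin(123/2) - 4*sin(9/4) - cos(pi/6 + 6)/4 + cos(pi/6 + 3/2)/4

Any candidate F(x) must reproduce f(x) exactly when differentiated.
F(x) = -(-16*sin(x**3 - 5*x/4 + 5/2) + cos(3*x/2 + pi/6))/4 is an antiderivative of f.
Check: d/dx[-(-16*sin(x**3 - 5*x/4 + 5/2) + cos(3*x/2 + pi/6))/4] = 12*x**2*cos(x**3 - 5*x/4 + 5/2) + 3*sin(3*x/2 + pi/6)/8 - 5*cos(x**3 - 5*x/4 + 5/2), which equals f(x).
F(4) = 4*sin(123/2) - cos(pi/6 + 6)/4; F(1) = -cos(pi/6 + 3/2)/4 + 4*sin(9/4).
Integral = F(4) - F(1) = 4*sin(123/2) - 4*sin(9/4) - cos(pi/6 + 6)/4 + cos(pi/6 + 3/2)/4.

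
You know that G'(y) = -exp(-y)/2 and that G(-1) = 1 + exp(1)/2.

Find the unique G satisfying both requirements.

G(y) = (2*exp(y) + 1)*exp(-y)/2

The proposed G(y) is checked by its d/dy: the result must match the given G'(y).
A general antiderivative is exp(-y)/2 + C.
The condition gives C = 1 + exp(1)/2 - (exp(1)/2) = 1.
So G(y) = (2*exp(y) + 1)*exp(-y)/2.
Check: d/dy[(2*exp(y) + 1)*exp(-y)/2] = -exp(-y)/2 = G'(y).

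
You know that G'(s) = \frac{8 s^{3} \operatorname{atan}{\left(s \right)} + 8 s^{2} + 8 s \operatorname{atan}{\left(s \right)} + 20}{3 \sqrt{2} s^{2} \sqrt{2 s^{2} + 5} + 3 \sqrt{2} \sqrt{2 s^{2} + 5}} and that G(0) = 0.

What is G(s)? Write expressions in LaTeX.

G(s) = \frac{2 \sqrt{2} \sqrt{2 s^{2} + 5} \operatorname{atan}{\left(s \right)}}{3}

Recognize the product-rule pattern: G'(s) = u'v + uv' with u = \frac{4 \sqrt{s^{2} + \frac{5}{2}}}{3}, v = \operatorname{atan}{\left(s \right)}, so integration by parts undoes it.
A general antiderivative is \frac{4 \sqrt{s^{2} + \frac{5}{2}} \operatorname{atan}{\left(s \right)}}{3} + C.
The condition gives C = 0 - (0) = 0.
So G(s) = \frac{2 \sqrt{2} \sqrt{2 s^{2} + 5} \operatorname{atan}{\left(s \right)}}{3}.
Check: d/ds[\frac{2 \sqrt{2} \sqrt{2 s^{2} + 5} \operatorname{atan}{\left(s \right)}}{3}] = \frac{4 \sqrt{2} s^{3} \operatorname{atan}{\left(s \right)} + 4 \sqrt{2} s^{2} + 4 \sqrt{2} s \operatorname{atan}{\left(s \right)} + 10 \sqrt{2}}{3 s^{2} \sqrt{2 s^{2} + 5} + 3 \sqrt{2 s^{2} + 5}}, which equals G'(s).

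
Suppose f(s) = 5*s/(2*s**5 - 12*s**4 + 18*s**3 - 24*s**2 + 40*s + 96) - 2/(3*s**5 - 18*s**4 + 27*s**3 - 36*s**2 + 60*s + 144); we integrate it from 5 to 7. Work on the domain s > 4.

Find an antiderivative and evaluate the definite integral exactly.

Factor the denominator (6*(s - 4)*(s - 3)*(s + 1)*(s**2 + 4)) and decompose: f = (136*s - 21)/(1950*(s**2 + 4)) - 19/(600*(s + 1)) - 41/(312*(s - 3)) + 7/(75*(s - 4)); each piece integrates to a log, atan, or power term.
F(s) = -(-728*log(s - 4) + 1025*log(s - 3) + 247*log(s + 1) - 272*log(s**2 + 4) + 42*atan(s/2))/7800 is an antiderivative of f.
Check: d/ds[-(-728*log(s - 4) + 1025*log(s - 3) + 247*log(s + 1) - 272*log(s**2 + 4) + 42*atan(s/2))/7800] = (15*s - 4)/(6*s**5 - 36*s**4 + 54*s**3 - 72*s**2 + 120*s + 288), which equals f(s).
F(7) = -41*log(4)/312 - 19*log(8)/600 - 7*atan(7/2)/1300 + 7*log(3)/75 + 34*log(53)/975; F(5) = -41*log(2)/312 - 19*log(6)/600 - 7*atan(5/2)/1300 + 34*log(29)/975.
Integral = F(7) - F(5) = -41*log(4)/312 - 34*log(29)/975 - 19*log(8)/600 - 7*atan(7/2)/1300 + 7*atan(5/2)/1300 + 19*log(6)/600 + 41*log(2)/312 + 7*log(3)/75 + 34*log(53)/975.

Antiderivative: F(s) = -(-728*log(s - 4) + 1025*log(s - 3) + 247*log(s + 1) - 272*log(s**2 + 4) + 42*atan(s/2))/7800; value = -41*log(4)/312 - 34*log(29)/975 - 19*log(8)/600 - 7*atan(7/2)/1300 + 7*atan(5/2)/1300 + 19*log(6)/600 + 41*log(2)/312 + 7*log(3)/75 + 34*log(53)/975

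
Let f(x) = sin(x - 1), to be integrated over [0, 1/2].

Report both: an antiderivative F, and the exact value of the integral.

An antiderivative F(x) passes only if d/dx[F] lands on f(x) exactly.
F(x) = -cos(x - 1) is an antiderivative of f.
Check: d/dx[-cos(x - 1)] = sin(x - 1) = f(x).
F(1/2) = -cos(1/2); F(0) = -cos(1).
Integral = F(1/2) - F(0) = -cos(1/2) + cos(1).

Antiderivative: F(x) = -cos(x - 1); value = -cos(1/2) + cos(1)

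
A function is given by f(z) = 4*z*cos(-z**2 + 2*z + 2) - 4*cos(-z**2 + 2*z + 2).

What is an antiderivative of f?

An antiderivative is F(z) = -2*sin(-z**2 + 2*z + 2).

f matches the chain-rule pattern g'(h)*h' with inner function h(z) = -z**2 + 2*z + 2; substituting u = h(z) collapses the integral.
Check: d/dz[-2*sin(-z**2 + 2*z + 2)] = 4*z*cos(-z**2 + 2*z + 2) - 4*cos(-z**2 + 2*z + 2) = f(z).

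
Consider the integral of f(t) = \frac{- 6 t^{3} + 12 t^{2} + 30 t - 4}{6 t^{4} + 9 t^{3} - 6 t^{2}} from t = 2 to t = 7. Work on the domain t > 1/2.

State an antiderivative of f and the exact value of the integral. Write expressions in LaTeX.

The denominator factors as 3 t^{2} \left(t + 2\right) \left(2 t - 1\right); partial fractions split f into directly integrable pieces: \frac{106}{15 \left(2 t - 1\right)} - \frac{8}{15 \left(t + 2\right)} - \frac{4}{t} + \frac{2}{3 t^{2}}.
F(t) = - 4 \log{\left(t \right)} + \frac{53 \log{\left(t - \frac{1}{2} \right)}}{15} - \frac{8 \log{\left(t + 2 \right)}}{15} - \frac{2}{3 t} is an antiderivative of f.
Check: d/dt[- 4 \log{\left(t \right)} + \frac{53 \log{\left(t - \frac{1}{2} \right)}}{15} - \frac{8 \log{\left(t + 2 \right)}}{15} - \frac{2}{3 t}] = \frac{- 6 t^{3} + 12 t^{2} + 30 t - 4}{6 t^{4} + 9 t^{3} - 6 t^{2}} = f(t).
F(7) = - 4 \log{\left(7 \right)} - \frac{8 \log{\left(9 \right)}}{15} - \frac{2}{21} + \frac{53 \log{\left(\frac{13}{2} \right)}}{15}; F(2) = - 4 \log{\left(2 \right)} - \frac{8 \log{\left(4 \right)}}{15} - \frac{1}{3} + \frac{53 \log{\left(\frac{3}{2} \right)}}{15}.
Integral = F(7) - F(2) = - 4 \log{\left(7 \right)} - \frac{53 \log{\left(\frac{3}{2} \right)}}{15} - \frac{8 \log{\left(9 \right)}}{15} + \frac{5}{21} + \frac{8 \log{\left(4 \right)}}{15} + 4 \log{\left(2 \right)} + \frac{53 \log{\left(\frac{13}{2} \right)}}{15}.

Antiderivative: F(t) = - 4 \log{\left(t \right)} + \frac{53 \log{\left(t - \frac{1}{2} \right)}}{15} - \frac{8 \log{\left(t + 2 \right)}}{15} - \frac{2}{3 t}; value = - 4 \log{\left(7 \right)} - \frac{53 \log{\left(\frac{3}{2} \right)}}{15} - \frac{8 \log{\left(9 \right)}}{15} + \frac{5}{21} + \frac{8 \log{\left(4 \right)}}{15} + 4 \log{\left(2 \right)} + \frac{53 \log{\left(\frac{13}{2} \right)}}{15}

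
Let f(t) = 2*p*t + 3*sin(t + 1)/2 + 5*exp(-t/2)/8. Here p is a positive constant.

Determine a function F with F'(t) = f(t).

The integrand splits into summands that can be handled one at a time.
Check: d/dt[p*t**2 - 3*cos(t + 1)/2 - 5*exp(-t/2)/4] = (16*p*t*exp(t/2) + 12*exp(t/2)*sin(t + 1) + 5)*exp(-t/2)/8, which equals f(t).

An antiderivative is F(t) = p*t**2 - 3*cos(t + 1)/2 - 5*exp(-t/2)/4.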